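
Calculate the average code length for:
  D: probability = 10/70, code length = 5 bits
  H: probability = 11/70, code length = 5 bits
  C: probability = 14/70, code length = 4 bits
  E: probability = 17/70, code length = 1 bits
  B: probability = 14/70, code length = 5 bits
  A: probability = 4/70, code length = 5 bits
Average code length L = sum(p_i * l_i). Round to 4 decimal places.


Weighted contributions p_i * l_i:
  D: (10/70) * 5 = 50/70
  H: (11/70) * 5 = 55/70
  C: (14/70) * 4 = 56/70
  E: (17/70) * 1 = 17/70
  B: (14/70) * 5 = 70/70
  A: (4/70) * 5 = 20/70
Sum = (50 + 55 + 56 + 17 + 70 + 20)/70 = 268/70

L = 268/70 = 3.8286 bits/symbol


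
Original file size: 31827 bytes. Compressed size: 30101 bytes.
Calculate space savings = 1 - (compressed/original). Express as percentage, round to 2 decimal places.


ratio = compressed/original = 30101/31827 = 0.945769
savings = 1 - ratio = 1 - 0.945769 = 0.054231
as a percentage: 0.054231 * 100 = 5.42%

Space savings = 1 - 30101/31827 = 5.42%


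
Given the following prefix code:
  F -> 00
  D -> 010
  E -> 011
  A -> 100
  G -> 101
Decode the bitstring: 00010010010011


Decoding step by step:
Bits 00 -> F
Bits 010 -> D
Bits 010 -> D
Bits 010 -> D
Bits 011 -> E


Decoded message: FDDDE


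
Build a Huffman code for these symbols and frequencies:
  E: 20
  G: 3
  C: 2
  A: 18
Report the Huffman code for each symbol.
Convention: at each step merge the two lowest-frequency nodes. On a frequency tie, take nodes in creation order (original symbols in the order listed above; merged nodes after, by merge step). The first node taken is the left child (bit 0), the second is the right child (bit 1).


Huffman tree construction:
Step 1: Merge C(2) + G(3) = 5
Step 2: Merge (C+G)(5) + A(18) = 23
Step 3: Merge E(20) + ((C+G)+A)(23) = 43
Read each symbol's code off the tree from the root (left child = 0, right child = 1).

Codes:
  E: 0 (length 1)
  G: 101 (length 3)
  C: 100 (length 3)
  A: 11 (length 2)
Average code length: 71/43 = 1.6512 bits/symbol


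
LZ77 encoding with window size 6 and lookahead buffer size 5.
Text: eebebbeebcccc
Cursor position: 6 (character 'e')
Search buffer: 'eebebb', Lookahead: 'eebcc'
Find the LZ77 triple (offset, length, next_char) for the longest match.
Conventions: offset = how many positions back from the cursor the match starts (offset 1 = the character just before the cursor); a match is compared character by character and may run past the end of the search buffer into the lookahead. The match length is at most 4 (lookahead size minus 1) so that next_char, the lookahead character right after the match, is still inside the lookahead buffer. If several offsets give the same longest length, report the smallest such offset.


Try each offset into the search buffer:
  offset=1 (pos 5, char 'b'): match length 0
  offset=2 (pos 4, char 'b'): match length 0
  offset=3 (pos 3, char 'e'): match length 1
  offset=4 (pos 2, char 'b'): match length 0
  offset=5 (pos 1, char 'e'): match length 1
  offset=6 (pos 0, char 'e'): match length 3
Longest match has length 3 at offset 6.
next_char = character at position 6 + 3 = 9 -> 'c'

Best match: offset=6, length=3 (matching 'eeb' starting at position 0)
LZ77 triple: (6, 3, 'c')


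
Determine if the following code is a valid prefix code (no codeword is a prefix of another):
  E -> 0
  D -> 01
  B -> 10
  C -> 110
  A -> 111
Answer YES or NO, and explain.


Checking each pair (does one codeword prefix another?):
  E='0' vs D='01': prefix -- VIOLATION

NO -- this is NOT a valid prefix code. E (0) is a prefix of D (01).


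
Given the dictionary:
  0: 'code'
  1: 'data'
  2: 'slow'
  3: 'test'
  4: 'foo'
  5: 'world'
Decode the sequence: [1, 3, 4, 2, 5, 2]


Look up each index in the dictionary:
  1 -> 'data'
  3 -> 'test'
  4 -> 'foo'
  2 -> 'slow'
  5 -> 'world'
  2 -> 'slow'

Decoded: "data test foo slow world slow"


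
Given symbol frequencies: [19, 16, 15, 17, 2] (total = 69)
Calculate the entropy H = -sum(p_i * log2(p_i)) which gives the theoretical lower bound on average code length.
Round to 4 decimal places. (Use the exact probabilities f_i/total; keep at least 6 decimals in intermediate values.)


Per-symbol terms -p_i * log2(p_i) with p_i = f_i/69:
  p = 19/69 = 0.275362: log2(p) = -1.860597, -p*log2(p) = 0.512338
  p = 16/69 = 0.231884: log2(p) = -2.108524, -p*log2(p) = 0.488933
  p = 15/69 = 0.217391: log2(p) = -2.201634, -p*log2(p) = 0.478616
  p = 17/69 = 0.246377: log2(p) = -2.021062, -p*log2(p) = 0.497943
  p = 2/69 = 0.028986: log2(p) = -5.108524, -p*log2(p) = 0.148073
H = 0.512338 + 0.488933 + 0.478616 + 0.497943 + 0.148073 = 2.125903

H = 2.1259 bits/symbol


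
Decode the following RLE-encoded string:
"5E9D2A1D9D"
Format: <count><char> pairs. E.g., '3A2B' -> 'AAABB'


Expanding each <count><char> pair:
  5E -> 'EEEEE'
  9D -> 'DDDDDDDDD'
  2A -> 'AA'
  1D -> 'D'
  9D -> 'DDDDDDDDD'

Decoded = EEEEEDDDDDDDDDAADDDDDDDDDD


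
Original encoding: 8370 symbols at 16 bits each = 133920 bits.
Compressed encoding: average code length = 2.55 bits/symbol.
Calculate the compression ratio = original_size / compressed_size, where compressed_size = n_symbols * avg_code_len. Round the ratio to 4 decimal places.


original_size = n_symbols * orig_bits = 8370 * 16 = 133920 bits
compressed_size = n_symbols * avg_code_len = 8370 * 2.55 = 21343.5 bits
ratio = original_size / compressed_size = 133920 / 21343.5 = 6.2745

Compression ratio = 6.2745


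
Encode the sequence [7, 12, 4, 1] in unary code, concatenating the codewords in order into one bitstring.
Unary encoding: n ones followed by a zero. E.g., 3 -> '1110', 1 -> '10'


Encode each number as n ones followed by a terminating 0:
  7 -> 11111110 (8 bits)
  12 -> 1111111111110 (13 bits)
  4 -> 11110 (5 bits)
  1 -> 10 (2 bits)
Total length = 8 + 13 + 5 + 2 = 28 bits.

Unary([7, 12, 4, 1]) = 1111111011111111111101111010 (28 bits)


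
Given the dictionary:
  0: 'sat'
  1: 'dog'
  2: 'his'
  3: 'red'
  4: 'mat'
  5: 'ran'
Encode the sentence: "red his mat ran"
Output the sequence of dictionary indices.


Look up each word in the dictionary:
  'red' -> 3
  'his' -> 2
  'mat' -> 4
  'ran' -> 5

Encoded: [3, 2, 4, 5]


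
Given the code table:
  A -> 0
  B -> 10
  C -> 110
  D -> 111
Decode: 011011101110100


Decoding:
0 -> A
110 -> C
111 -> D
0 -> A
111 -> D
0 -> A
10 -> B
0 -> A


Result: ACDADABA


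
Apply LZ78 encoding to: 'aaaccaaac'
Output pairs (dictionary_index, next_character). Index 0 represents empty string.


LZ78 encoding steps:
Dictionary: {0: ''}
Step 1: w='' (idx 0), next='a' -> output (0, 'a'), add 'a' as idx 1
Step 2: w='a' (idx 1), next='a' -> output (1, 'a'), add 'aa' as idx 2
Step 3: w='' (idx 0), next='c' -> output (0, 'c'), add 'c' as idx 3
Step 4: w='c' (idx 3), next='a' -> output (3, 'a'), add 'ca' as idx 4
Step 5: w='aa' (idx 2), next='c' -> output (2, 'c'), add 'aac' as idx 5


Encoded: [(0, 'a'), (1, 'a'), (0, 'c'), (3, 'a'), (2, 'c')]


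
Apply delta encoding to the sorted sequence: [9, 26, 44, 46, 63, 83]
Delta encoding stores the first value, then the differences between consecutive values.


First value: 9
Deltas:
  26 - 9 = 17
  44 - 26 = 18
  46 - 44 = 2
  63 - 46 = 17
  83 - 63 = 20


Delta encoded: [9, 17, 18, 2, 17, 20]


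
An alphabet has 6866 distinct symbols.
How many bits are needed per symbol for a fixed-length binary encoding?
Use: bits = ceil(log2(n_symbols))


log2(6866) = 12.7453
Bracket: 2^12 = 4096 < 6866 <= 2^13 = 8192
So ceil(log2(6866)) = 13

bits = ceil(log2(6866)) = ceil(12.7453) = 13 bits


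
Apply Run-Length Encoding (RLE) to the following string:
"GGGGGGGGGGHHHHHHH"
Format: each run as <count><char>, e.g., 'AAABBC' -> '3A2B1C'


Scanning runs left to right:
  i=0: run of 'G' x 10 -> '10G'
  i=10: run of 'H' x 7 -> '7H'

RLE = 10G7H


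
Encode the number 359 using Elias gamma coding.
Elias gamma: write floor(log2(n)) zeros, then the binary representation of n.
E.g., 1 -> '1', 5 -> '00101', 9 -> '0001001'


num_bits = floor(log2(359)) + 1 = 9
leading_zeros = num_bits - 1 = 8
binary(359) = 101100111

Elias gamma(359) = '00000000' + '101100111' = 00000000101100111 (17 bits)


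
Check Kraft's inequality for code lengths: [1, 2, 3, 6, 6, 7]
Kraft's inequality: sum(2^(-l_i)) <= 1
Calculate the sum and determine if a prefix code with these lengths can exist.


Sum = 2^(-1) + 2^(-2) + 2^(-3) + 2^(-6) + 2^(-6) + 2^(-7)
    = 0.5 + 0.25 + 0.125 + 0.015625 + 0.015625 + 0.0078125
    = 117/128 = 0.9140625
Since 0.9140625 <= 1, Kraft's inequality IS satisfied.
A prefix code with these lengths CAN exist.

Kraft sum = 0.9140625. Satisfied.


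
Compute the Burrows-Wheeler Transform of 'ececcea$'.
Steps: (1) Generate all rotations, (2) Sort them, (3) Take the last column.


Rotations (sorted):
  0: $ececcea -> last char: a
  1: a$ececce -> last char: e
  2: ccea$ece -> last char: e
  3: cea$ecec -> last char: c
  4: ceccea$e -> last char: e
  5: ea$ececc -> last char: c
  6: eccea$ec -> last char: c
  7: ececcea$ -> last char: $


BWT = aeececc$


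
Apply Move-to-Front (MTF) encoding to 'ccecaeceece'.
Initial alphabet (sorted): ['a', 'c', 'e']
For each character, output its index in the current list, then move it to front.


MTF encoding:
'c': index 1 in ['a', 'c', 'e'] -> ['c', 'a', 'e']
'c': index 0 in ['c', 'a', 'e'] -> ['c', 'a', 'e']
'e': index 2 in ['c', 'a', 'e'] -> ['e', 'c', 'a']
'c': index 1 in ['e', 'c', 'a'] -> ['c', 'e', 'a']
'a': index 2 in ['c', 'e', 'a'] -> ['a', 'c', 'e']
'e': index 2 in ['a', 'c', 'e'] -> ['e', 'a', 'c']
'c': index 2 in ['e', 'a', 'c'] -> ['c', 'e', 'a']
'e': index 1 in ['c', 'e', 'a'] -> ['e', 'c', 'a']
'e': index 0 in ['e', 'c', 'a'] -> ['e', 'c', 'a']
'c': index 1 in ['e', 'c', 'a'] -> ['c', 'e', 'a']
'e': index 1 in ['c', 'e', 'a'] -> ['e', 'c', 'a']


Output: [1, 0, 2, 1, 2, 2, 2, 1, 0, 1, 1]


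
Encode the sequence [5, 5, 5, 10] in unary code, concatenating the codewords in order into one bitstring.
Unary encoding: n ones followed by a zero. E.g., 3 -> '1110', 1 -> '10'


Encode each number as n ones followed by a terminating 0:
  5 -> 111110 (6 bits)
  5 -> 111110 (6 bits)
  5 -> 111110 (6 bits)
  10 -> 11111111110 (11 bits)
Total length = 6 + 6 + 6 + 11 = 29 bits.

Unary([5, 5, 5, 10]) = 11111011111011111011111111110 (29 bits)


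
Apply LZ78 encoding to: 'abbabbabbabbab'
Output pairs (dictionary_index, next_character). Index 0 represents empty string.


LZ78 encoding steps:
Dictionary: {0: ''}
Step 1: w='' (idx 0), next='a' -> output (0, 'a'), add 'a' as idx 1
Step 2: w='' (idx 0), next='b' -> output (0, 'b'), add 'b' as idx 2
Step 3: w='b' (idx 2), next='a' -> output (2, 'a'), add 'ba' as idx 3
Step 4: w='b' (idx 2), next='b' -> output (2, 'b'), add 'bb' as idx 4
Step 5: w='a' (idx 1), next='b' -> output (1, 'b'), add 'ab' as idx 5
Step 6: w='ba' (idx 3), next='b' -> output (3, 'b'), add 'bab' as idx 6
Step 7: w='bab' (idx 6), end of input -> output (6, '')


Encoded: [(0, 'a'), (0, 'b'), (2, 'a'), (2, 'b'), (1, 'b'), (3, 'b'), (6, '')]


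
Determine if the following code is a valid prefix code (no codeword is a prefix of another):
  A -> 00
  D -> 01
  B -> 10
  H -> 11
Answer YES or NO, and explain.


Checking each pair (does one codeword prefix another?):
  A='00' vs D='01': no prefix
  A='00' vs B='10': no prefix
  A='00' vs H='11': no prefix
  D='01' vs A='00': no prefix
  D='01' vs B='10': no prefix
  D='01' vs H='11': no prefix
  B='10' vs A='00': no prefix
  B='10' vs D='01': no prefix
  B='10' vs H='11': no prefix
  H='11' vs A='00': no prefix
  H='11' vs D='01': no prefix
  H='11' vs B='10': no prefix
No violation found over all pairs.

YES -- this is a valid prefix code. No codeword is a prefix of any other codeword.


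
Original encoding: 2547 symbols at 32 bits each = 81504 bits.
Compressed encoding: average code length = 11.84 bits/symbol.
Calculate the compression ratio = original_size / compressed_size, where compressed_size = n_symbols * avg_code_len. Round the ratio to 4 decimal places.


original_size = n_symbols * orig_bits = 2547 * 32 = 81504 bits
compressed_size = n_symbols * avg_code_len = 2547 * 11.84 = 30156.48 bits
ratio = original_size / compressed_size = 81504 / 30156.48 = 2.7027

Compression ratio = 2.7027


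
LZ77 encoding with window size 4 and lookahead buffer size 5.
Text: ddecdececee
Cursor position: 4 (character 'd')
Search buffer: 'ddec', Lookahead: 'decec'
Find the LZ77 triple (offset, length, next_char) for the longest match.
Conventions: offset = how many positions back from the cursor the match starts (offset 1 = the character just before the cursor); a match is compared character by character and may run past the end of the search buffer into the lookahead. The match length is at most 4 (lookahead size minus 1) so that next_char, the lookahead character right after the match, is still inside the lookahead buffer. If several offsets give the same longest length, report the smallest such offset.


Try each offset into the search buffer:
  offset=1 (pos 3, char 'c'): match length 0
  offset=2 (pos 2, char 'e'): match length 0
  offset=3 (pos 1, char 'd'): match length 3
  offset=4 (pos 0, char 'd'): match length 1
Longest match has length 3 at offset 3.
next_char = character at position 4 + 3 = 7 -> 'e'

Best match: offset=3, length=3 (matching 'dec' starting at position 1)
LZ77 triple: (3, 3, 'e')


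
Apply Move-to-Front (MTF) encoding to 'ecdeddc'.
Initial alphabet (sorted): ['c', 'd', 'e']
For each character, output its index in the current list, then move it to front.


MTF encoding:
'e': index 2 in ['c', 'd', 'e'] -> ['e', 'c', 'd']
'c': index 1 in ['e', 'c', 'd'] -> ['c', 'e', 'd']
'd': index 2 in ['c', 'e', 'd'] -> ['d', 'c', 'e']
'e': index 2 in ['d', 'c', 'e'] -> ['e', 'd', 'c']
'd': index 1 in ['e', 'd', 'c'] -> ['d', 'e', 'c']
'd': index 0 in ['d', 'e', 'c'] -> ['d', 'e', 'c']
'c': index 2 in ['d', 'e', 'c'] -> ['c', 'd', 'e']


Output: [2, 1, 2, 2, 1, 0, 2]


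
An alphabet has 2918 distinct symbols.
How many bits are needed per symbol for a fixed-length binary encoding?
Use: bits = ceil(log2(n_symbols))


log2(2918) = 11.5108
Bracket: 2^11 = 2048 < 2918 <= 2^12 = 4096
So ceil(log2(2918)) = 12

bits = ceil(log2(2918)) = ceil(11.5108) = 12 bits


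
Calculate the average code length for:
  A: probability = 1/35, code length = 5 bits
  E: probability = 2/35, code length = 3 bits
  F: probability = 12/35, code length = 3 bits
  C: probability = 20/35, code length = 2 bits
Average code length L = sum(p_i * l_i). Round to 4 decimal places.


Weighted contributions p_i * l_i:
  A: (1/35) * 5 = 5/35
  E: (2/35) * 3 = 6/35
  F: (12/35) * 3 = 36/35
  C: (20/35) * 2 = 40/35
Sum = (5 + 6 + 36 + 40)/35 = 87/35

L = 87/35 = 2.4857 bits/symbol


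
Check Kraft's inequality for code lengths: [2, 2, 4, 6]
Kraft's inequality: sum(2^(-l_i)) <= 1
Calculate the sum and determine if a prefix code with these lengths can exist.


Sum = 2^(-2) + 2^(-2) + 2^(-4) + 2^(-6)
    = 0.25 + 0.25 + 0.0625 + 0.015625
    = 37/64 = 0.578125
Since 0.578125 <= 1, Kraft's inequality IS satisfied.
A prefix code with these lengths CAN exist.

Kraft sum = 0.578125. Satisfied.


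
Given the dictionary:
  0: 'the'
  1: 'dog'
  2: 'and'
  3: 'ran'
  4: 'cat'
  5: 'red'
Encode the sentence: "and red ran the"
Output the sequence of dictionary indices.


Look up each word in the dictionary:
  'and' -> 2
  'red' -> 5
  'ran' -> 3
  'the' -> 0

Encoded: [2, 5, 3, 0]


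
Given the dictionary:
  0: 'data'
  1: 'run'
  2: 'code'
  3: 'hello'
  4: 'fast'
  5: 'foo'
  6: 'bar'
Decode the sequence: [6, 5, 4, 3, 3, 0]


Look up each index in the dictionary:
  6 -> 'bar'
  5 -> 'foo'
  4 -> 'fast'
  3 -> 'hello'
  3 -> 'hello'
  0 -> 'data'

Decoded: "bar foo fast hello hello data"


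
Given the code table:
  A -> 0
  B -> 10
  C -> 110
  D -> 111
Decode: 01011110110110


Decoding:
0 -> A
10 -> B
111 -> D
10 -> B
110 -> C
110 -> C


Result: ABDBCC


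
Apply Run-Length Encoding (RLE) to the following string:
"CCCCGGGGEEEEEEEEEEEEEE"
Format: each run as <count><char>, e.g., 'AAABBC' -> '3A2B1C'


Scanning runs left to right:
  i=0: run of 'C' x 4 -> '4C'
  i=4: run of 'G' x 4 -> '4G'
  i=8: run of 'E' x 14 -> '14E'

RLE = 4C4G14E


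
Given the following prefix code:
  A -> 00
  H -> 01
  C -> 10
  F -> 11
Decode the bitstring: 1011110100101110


Decoding step by step:
Bits 10 -> C
Bits 11 -> F
Bits 11 -> F
Bits 01 -> H
Bits 00 -> A
Bits 10 -> C
Bits 11 -> F
Bits 10 -> C


Decoded message: CFFHACFC


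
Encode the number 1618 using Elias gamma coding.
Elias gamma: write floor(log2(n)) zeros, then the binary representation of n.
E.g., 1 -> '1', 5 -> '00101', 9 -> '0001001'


num_bits = floor(log2(1618)) + 1 = 11
leading_zeros = num_bits - 1 = 10
binary(1618) = 11001010010

Elias gamma(1618) = '0000000000' + '11001010010' = 000000000011001010010 (21 bits)


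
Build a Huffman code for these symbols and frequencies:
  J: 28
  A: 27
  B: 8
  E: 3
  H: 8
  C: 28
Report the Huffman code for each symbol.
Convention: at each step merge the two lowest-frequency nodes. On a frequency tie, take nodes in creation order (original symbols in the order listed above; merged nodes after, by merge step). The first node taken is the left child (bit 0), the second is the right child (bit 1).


Huffman tree construction:
Step 1: Merge E(3) + B(8) = 11
Step 2: Merge H(8) + (E+B)(11) = 19
Step 3: Merge (H+(E+B))(19) + A(27) = 46
Step 4: Merge J(28) + C(28) = 56
Step 5: Merge ((H+(E+B))+A)(46) + (J+C)(56) = 102
Read each symbol's code off the tree from the root (left child = 0, right child = 1).

Codes:
  J: 10 (length 2)
  A: 01 (length 2)
  B: 0011 (length 4)
  E: 0010 (length 4)
  H: 000 (length 3)
  C: 11 (length 2)
Average code length: 234/102 = 2.2941 bits/symbol


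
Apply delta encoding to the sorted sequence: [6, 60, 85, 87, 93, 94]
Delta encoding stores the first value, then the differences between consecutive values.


First value: 6
Deltas:
  60 - 6 = 54
  85 - 60 = 25
  87 - 85 = 2
  93 - 87 = 6
  94 - 93 = 1


Delta encoded: [6, 54, 25, 2, 6, 1]


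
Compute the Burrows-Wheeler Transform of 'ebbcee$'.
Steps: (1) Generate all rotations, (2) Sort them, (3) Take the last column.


Rotations (sorted):
  0: $ebbcee -> last char: e
  1: bbcee$e -> last char: e
  2: bcee$eb -> last char: b
  3: cee$ebb -> last char: b
  4: e$ebbce -> last char: e
  5: ebbcee$ -> last char: $
  6: ee$ebbc -> last char: c


BWT = eebbe$c


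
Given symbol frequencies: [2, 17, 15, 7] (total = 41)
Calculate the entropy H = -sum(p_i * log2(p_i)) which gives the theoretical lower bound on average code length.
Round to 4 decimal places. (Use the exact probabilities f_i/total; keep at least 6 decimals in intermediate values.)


Per-symbol terms -p_i * log2(p_i) with p_i = f_i/41:
  p = 2/41 = 0.048780: log2(p) = -4.357552, -p*log2(p) = 0.212564
  p = 17/41 = 0.414634: log2(p) = -1.270089, -p*log2(p) = 0.526622
  p = 15/41 = 0.365854: log2(p) = -1.450661, -p*log2(p) = 0.530730
  p = 7/41 = 0.170732: log2(p) = -2.550197, -p*log2(p) = 0.435400
H = 0.212564 + 0.526622 + 0.530730 + 0.435400 = 1.705316

H = 1.7053 bits/symbol


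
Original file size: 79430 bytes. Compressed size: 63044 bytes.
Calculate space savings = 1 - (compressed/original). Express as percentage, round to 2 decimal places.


ratio = compressed/original = 63044/79430 = 0.793705
savings = 1 - ratio = 1 - 0.793705 = 0.206295
as a percentage: 0.206295 * 100 = 20.63%

Space savings = 1 - 63044/79430 = 20.63%


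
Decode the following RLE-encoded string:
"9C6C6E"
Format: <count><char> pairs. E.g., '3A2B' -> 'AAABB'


Expanding each <count><char> pair:
  9C -> 'CCCCCCCCC'
  6C -> 'CCCCCC'
  6E -> 'EEEEEE'

Decoded = CCCCCCCCCCCCCCCEEEEEE


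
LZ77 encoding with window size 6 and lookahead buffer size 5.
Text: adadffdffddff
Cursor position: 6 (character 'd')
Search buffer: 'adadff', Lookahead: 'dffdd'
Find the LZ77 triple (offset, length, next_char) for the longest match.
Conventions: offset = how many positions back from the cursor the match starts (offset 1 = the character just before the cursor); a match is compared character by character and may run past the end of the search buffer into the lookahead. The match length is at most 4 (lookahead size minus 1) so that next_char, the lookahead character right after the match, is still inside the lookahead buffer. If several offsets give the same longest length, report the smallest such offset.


Try each offset into the search buffer:
  offset=1 (pos 5, char 'f'): match length 0
  offset=2 (pos 4, char 'f'): match length 0
  offset=3 (pos 3, char 'd'): match length 4
  offset=4 (pos 2, char 'a'): match length 0
  offset=5 (pos 1, char 'd'): match length 1
  offset=6 (pos 0, char 'a'): match length 0
Longest match has length 4 at offset 3.
next_char = character at position 6 + 4 = 10 -> 'd'

Best match: offset=3, length=4 (matching 'dffd' starting at position 3)
LZ77 triple: (3, 4, 'd')


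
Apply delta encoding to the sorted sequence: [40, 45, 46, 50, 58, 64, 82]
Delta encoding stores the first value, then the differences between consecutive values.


First value: 40
Deltas:
  45 - 40 = 5
  46 - 45 = 1
  50 - 46 = 4
  58 - 50 = 8
  64 - 58 = 6
  82 - 64 = 18


Delta encoded: [40, 5, 1, 4, 8, 6, 18]


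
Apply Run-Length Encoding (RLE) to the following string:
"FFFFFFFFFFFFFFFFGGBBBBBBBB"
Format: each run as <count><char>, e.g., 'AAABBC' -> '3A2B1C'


Scanning runs left to right:
  i=0: run of 'F' x 16 -> '16F'
  i=16: run of 'G' x 2 -> '2G'
  i=18: run of 'B' x 8 -> '8B'

RLE = 16F2G8B


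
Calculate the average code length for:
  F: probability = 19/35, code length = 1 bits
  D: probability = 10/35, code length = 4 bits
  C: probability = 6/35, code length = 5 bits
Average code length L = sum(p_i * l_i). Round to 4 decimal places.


Weighted contributions p_i * l_i:
  F: (19/35) * 1 = 19/35
  D: (10/35) * 4 = 40/35
  C: (6/35) * 5 = 30/35
Sum = (19 + 40 + 30)/35 = 89/35

L = 89/35 = 2.5429 bits/symbol


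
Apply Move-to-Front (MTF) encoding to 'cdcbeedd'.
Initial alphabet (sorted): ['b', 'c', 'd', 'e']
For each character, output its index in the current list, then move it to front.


MTF encoding:
'c': index 1 in ['b', 'c', 'd', 'e'] -> ['c', 'b', 'd', 'e']
'd': index 2 in ['c', 'b', 'd', 'e'] -> ['d', 'c', 'b', 'e']
'c': index 1 in ['d', 'c', 'b', 'e'] -> ['c', 'd', 'b', 'e']
'b': index 2 in ['c', 'd', 'b', 'e'] -> ['b', 'c', 'd', 'e']
'e': index 3 in ['b', 'c', 'd', 'e'] -> ['e', 'b', 'c', 'd']
'e': index 0 in ['e', 'b', 'c', 'd'] -> ['e', 'b', 'c', 'd']
'd': index 3 in ['e', 'b', 'c', 'd'] -> ['d', 'e', 'b', 'c']
'd': index 0 in ['d', 'e', 'b', 'c'] -> ['d', 'e', 'b', 'c']


Output: [1, 2, 1, 2, 3, 0, 3, 0]


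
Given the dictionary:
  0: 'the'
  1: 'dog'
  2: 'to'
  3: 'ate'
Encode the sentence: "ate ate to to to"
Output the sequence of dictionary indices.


Look up each word in the dictionary:
  'ate' -> 3
  'ate' -> 3
  'to' -> 2
  'to' -> 2
  'to' -> 2

Encoded: [3, 3, 2, 2, 2]


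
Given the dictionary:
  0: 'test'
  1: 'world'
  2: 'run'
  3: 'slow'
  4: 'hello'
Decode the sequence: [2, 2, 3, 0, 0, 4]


Look up each index in the dictionary:
  2 -> 'run'
  2 -> 'run'
  3 -> 'slow'
  0 -> 'test'
  0 -> 'test'
  4 -> 'hello'

Decoded: "run run slow test test hello"


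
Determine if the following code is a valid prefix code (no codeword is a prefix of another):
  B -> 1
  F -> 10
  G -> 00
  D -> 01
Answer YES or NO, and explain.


Checking each pair (does one codeword prefix another?):
  B='1' vs F='10': prefix -- VIOLATION

NO -- this is NOT a valid prefix code. B (1) is a prefix of F (10).


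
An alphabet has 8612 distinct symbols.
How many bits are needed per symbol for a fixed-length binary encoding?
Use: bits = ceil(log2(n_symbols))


log2(8612) = 13.0721
Bracket: 2^13 = 8192 < 8612 <= 2^14 = 16384
So ceil(log2(8612)) = 14

bits = ceil(log2(8612)) = ceil(13.0721) = 14 bits


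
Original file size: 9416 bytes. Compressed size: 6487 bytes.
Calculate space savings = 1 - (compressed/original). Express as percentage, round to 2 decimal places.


ratio = compressed/original = 6487/9416 = 0.688934
savings = 1 - ratio = 1 - 0.688934 = 0.311066
as a percentage: 0.311066 * 100 = 31.11%

Space savings = 1 - 6487/9416 = 31.11%


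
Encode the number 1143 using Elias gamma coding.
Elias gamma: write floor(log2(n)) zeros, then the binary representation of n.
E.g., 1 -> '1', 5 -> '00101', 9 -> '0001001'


num_bits = floor(log2(1143)) + 1 = 11
leading_zeros = num_bits - 1 = 10
binary(1143) = 10001110111

Elias gamma(1143) = '0000000000' + '10001110111' = 000000000010001110111 (21 bits)


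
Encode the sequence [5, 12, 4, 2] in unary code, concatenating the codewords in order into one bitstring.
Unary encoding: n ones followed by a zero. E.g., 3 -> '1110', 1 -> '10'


Encode each number as n ones followed by a terminating 0:
  5 -> 111110 (6 bits)
  12 -> 1111111111110 (13 bits)
  4 -> 11110 (5 bits)
  2 -> 110 (3 bits)
Total length = 6 + 13 + 5 + 3 = 27 bits.

Unary([5, 12, 4, 2]) = 111110111111111111011110110 (27 bits)


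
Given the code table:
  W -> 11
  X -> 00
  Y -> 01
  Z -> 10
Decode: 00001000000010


Decoding:
00 -> X
00 -> X
10 -> Z
00 -> X
00 -> X
00 -> X
10 -> Z


Result: XXZXXXZ


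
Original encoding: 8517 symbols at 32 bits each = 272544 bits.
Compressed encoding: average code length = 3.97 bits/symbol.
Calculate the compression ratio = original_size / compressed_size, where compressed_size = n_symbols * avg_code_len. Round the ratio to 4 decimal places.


original_size = n_symbols * orig_bits = 8517 * 32 = 272544 bits
compressed_size = n_symbols * avg_code_len = 8517 * 3.97 = 33812.49 bits
ratio = original_size / compressed_size = 272544 / 33812.49 = 8.0605

Compression ratio = 8.0605


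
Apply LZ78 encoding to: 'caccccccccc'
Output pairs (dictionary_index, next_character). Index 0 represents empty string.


LZ78 encoding steps:
Dictionary: {0: ''}
Step 1: w='' (idx 0), next='c' -> output (0, 'c'), add 'c' as idx 1
Step 2: w='' (idx 0), next='a' -> output (0, 'a'), add 'a' as idx 2
Step 3: w='c' (idx 1), next='c' -> output (1, 'c'), add 'cc' as idx 3
Step 4: w='cc' (idx 3), next='c' -> output (3, 'c'), add 'ccc' as idx 4
Step 5: w='ccc' (idx 4), next='c' -> output (4, 'c'), add 'cccc' as idx 5


Encoded: [(0, 'c'), (0, 'a'), (1, 'c'), (3, 'c'), (4, 'c')]


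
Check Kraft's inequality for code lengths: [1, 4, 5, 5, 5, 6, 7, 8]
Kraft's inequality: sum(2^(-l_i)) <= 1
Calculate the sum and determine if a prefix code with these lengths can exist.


Sum = 2^(-1) + 2^(-4) + 2^(-5) + 2^(-5) + 2^(-5) + 2^(-6) + 2^(-7) + 2^(-8)
    = 0.5 + 0.0625 + 0.03125 + 0.03125 + 0.03125 + 0.015625 + 0.0078125 + 0.00390625
    = 175/256 = 0.68359375
Since 0.68359375 <= 1, Kraft's inequality IS satisfied.
A prefix code with these lengths CAN exist.

Kraft sum = 0.68359375. Satisfied.


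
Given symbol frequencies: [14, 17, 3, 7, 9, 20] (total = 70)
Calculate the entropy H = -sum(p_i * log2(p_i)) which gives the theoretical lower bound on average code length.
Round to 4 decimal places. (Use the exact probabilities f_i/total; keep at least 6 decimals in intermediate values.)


Per-symbol terms -p_i * log2(p_i) with p_i = f_i/70:
  p = 14/70 = 0.200000: log2(p) = -2.321928, -p*log2(p) = 0.464386
  p = 17/70 = 0.242857: log2(p) = -2.041820, -p*log2(p) = 0.495871
  p = 3/70 = 0.042857: log2(p) = -4.544321, -p*log2(p) = 0.194757
  p = 7/70 = 0.100000: log2(p) = -3.321928, -p*log2(p) = 0.332193
  p = 9/70 = 0.128571: log2(p) = -2.959358, -p*log2(p) = 0.380489
  p = 20/70 = 0.285714: log2(p) = -1.807355, -p*log2(p) = 0.516387
H = 0.464386 + 0.495871 + 0.194757 + 0.332193 + 0.380489 + 0.516387 = 2.384083

H = 2.3841 bits/symbol


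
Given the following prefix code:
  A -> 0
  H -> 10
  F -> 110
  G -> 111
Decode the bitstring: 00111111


Decoding step by step:
Bits 0 -> A
Bits 0 -> A
Bits 111 -> G
Bits 111 -> G


Decoded message: AAGG


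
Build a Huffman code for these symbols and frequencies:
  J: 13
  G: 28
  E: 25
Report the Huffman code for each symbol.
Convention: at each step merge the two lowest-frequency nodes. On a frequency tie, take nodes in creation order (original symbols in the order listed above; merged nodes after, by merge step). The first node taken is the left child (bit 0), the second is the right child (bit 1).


Huffman tree construction:
Step 1: Merge J(13) + E(25) = 38
Step 2: Merge G(28) + (J+E)(38) = 66
Read each symbol's code off the tree from the root (left child = 0, right child = 1).

Codes:
  J: 10 (length 2)
  G: 0 (length 1)
  E: 11 (length 2)
Average code length: 104/66 = 1.5758 bits/symbol


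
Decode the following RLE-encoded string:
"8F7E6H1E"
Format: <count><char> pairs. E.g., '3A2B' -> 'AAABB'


Expanding each <count><char> pair:
  8F -> 'FFFFFFFF'
  7E -> 'EEEEEEE'
  6H -> 'HHHHHH'
  1E -> 'E'

Decoded = FFFFFFFFEEEEEEEHHHHHHE


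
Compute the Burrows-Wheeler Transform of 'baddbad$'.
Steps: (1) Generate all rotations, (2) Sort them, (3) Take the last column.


Rotations (sorted):
  0: $baddbad -> last char: d
  1: ad$baddb -> last char: b
  2: addbad$b -> last char: b
  3: bad$badd -> last char: d
  4: baddbad$ -> last char: $
  5: d$baddba -> last char: a
  6: dbad$bad -> last char: d
  7: ddbad$ba -> last char: a


BWT = dbbd$ada


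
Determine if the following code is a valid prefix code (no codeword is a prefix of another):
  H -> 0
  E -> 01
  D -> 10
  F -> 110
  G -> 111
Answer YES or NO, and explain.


Checking each pair (does one codeword prefix another?):
  H='0' vs E='01': prefix -- VIOLATION

NO -- this is NOT a valid prefix code. H (0) is a prefix of E (01).


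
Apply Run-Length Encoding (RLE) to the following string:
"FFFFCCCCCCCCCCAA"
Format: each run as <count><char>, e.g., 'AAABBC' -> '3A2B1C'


Scanning runs left to right:
  i=0: run of 'F' x 4 -> '4F'
  i=4: run of 'C' x 10 -> '10C'
  i=14: run of 'A' x 2 -> '2A'

RLE = 4F10C2A


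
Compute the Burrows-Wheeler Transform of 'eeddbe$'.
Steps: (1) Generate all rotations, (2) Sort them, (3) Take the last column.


Rotations (sorted):
  0: $eeddbe -> last char: e
  1: be$eedd -> last char: d
  2: dbe$eed -> last char: d
  3: ddbe$ee -> last char: e
  4: e$eeddb -> last char: b
  5: eddbe$e -> last char: e
  6: eeddbe$ -> last char: $


BWT = eddebe$


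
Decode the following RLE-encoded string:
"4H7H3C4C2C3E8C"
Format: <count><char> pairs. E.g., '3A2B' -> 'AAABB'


Expanding each <count><char> pair:
  4H -> 'HHHH'
  7H -> 'HHHHHHH'
  3C -> 'CCC'
  4C -> 'CCCC'
  2C -> 'CC'
  3E -> 'EEE'
  8C -> 'CCCCCCCC'

Decoded = HHHHHHHHHHHCCCCCCCCCEEECCCCCCCC


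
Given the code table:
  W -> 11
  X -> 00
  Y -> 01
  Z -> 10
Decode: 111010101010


Decoding:
11 -> W
10 -> Z
10 -> Z
10 -> Z
10 -> Z
10 -> Z


Result: WZZZZZ


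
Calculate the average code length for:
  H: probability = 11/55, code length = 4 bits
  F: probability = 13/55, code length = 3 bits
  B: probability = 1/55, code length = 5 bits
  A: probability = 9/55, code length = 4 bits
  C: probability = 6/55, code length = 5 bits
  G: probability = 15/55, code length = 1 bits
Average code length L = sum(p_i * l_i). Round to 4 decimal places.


Weighted contributions p_i * l_i:
  H: (11/55) * 4 = 44/55
  F: (13/55) * 3 = 39/55
  B: (1/55) * 5 = 5/55
  A: (9/55) * 4 = 36/55
  C: (6/55) * 5 = 30/55
  G: (15/55) * 1 = 15/55
Sum = (44 + 39 + 5 + 36 + 30 + 15)/55 = 169/55

L = 169/55 = 3.0727 bits/symbol


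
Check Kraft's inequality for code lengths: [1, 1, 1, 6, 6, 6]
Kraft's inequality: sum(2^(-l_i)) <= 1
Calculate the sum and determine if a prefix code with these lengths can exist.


Sum = 2^(-1) + 2^(-1) + 2^(-1) + 2^(-6) + 2^(-6) + 2^(-6)
    = 0.5 + 0.5 + 0.5 + 0.015625 + 0.015625 + 0.015625
    = 99/64 = 1.546875
Since 1.546875 > 1, Kraft's inequality is NOT satisfied.
A prefix code with these lengths CANNOT exist.

Kraft sum = 1.546875. Not satisfied.


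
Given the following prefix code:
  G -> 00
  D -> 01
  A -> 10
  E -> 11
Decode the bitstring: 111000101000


Decoding step by step:
Bits 11 -> E
Bits 10 -> A
Bits 00 -> G
Bits 10 -> A
Bits 10 -> A
Bits 00 -> G


Decoded message: EAGAAG


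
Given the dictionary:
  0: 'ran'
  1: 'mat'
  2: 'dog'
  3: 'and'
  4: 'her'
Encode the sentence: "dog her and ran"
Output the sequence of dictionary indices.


Look up each word in the dictionary:
  'dog' -> 2
  'her' -> 4
  'and' -> 3
  'ran' -> 0

Encoded: [2, 4, 3, 0]


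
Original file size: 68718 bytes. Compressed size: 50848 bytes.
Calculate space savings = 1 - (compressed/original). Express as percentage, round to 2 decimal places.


ratio = compressed/original = 50848/68718 = 0.739952
savings = 1 - ratio = 1 - 0.739952 = 0.260048
as a percentage: 0.260048 * 100 = 26.0%

Space savings = 1 - 50848/68718 = 26.0%


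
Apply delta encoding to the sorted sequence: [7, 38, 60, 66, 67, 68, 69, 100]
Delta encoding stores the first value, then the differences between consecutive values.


First value: 7
Deltas:
  38 - 7 = 31
  60 - 38 = 22
  66 - 60 = 6
  67 - 66 = 1
  68 - 67 = 1
  69 - 68 = 1
  100 - 69 = 31


Delta encoded: [7, 31, 22, 6, 1, 1, 1, 31]


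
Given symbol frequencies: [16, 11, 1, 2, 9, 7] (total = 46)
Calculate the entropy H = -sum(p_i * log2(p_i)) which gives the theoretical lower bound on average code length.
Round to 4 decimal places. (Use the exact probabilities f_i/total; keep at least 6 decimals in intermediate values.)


Per-symbol terms -p_i * log2(p_i) with p_i = f_i/46:
  p = 16/46 = 0.347826: log2(p) = -1.523562, -p*log2(p) = 0.529935
  p = 11/46 = 0.239130: log2(p) = -2.064130, -p*log2(p) = 0.493596
  p = 1/46 = 0.021739: log2(p) = -5.523562, -p*log2(p) = 0.120077
  p = 2/46 = 0.043478: log2(p) = -4.523562, -p*log2(p) = 0.196677
  p = 9/46 = 0.195652: log2(p) = -2.353637, -p*log2(p) = 0.460494
  p = 7/46 = 0.152174: log2(p) = -2.716207, -p*log2(p) = 0.413336
H = 0.529935 + 0.493596 + 0.120077 + 0.196677 + 0.460494 + 0.413336 = 2.214115

H = 2.2141 bits/symbol


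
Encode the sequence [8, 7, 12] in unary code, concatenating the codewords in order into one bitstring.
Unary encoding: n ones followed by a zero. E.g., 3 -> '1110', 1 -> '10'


Encode each number as n ones followed by a terminating 0:
  8 -> 111111110 (9 bits)
  7 -> 11111110 (8 bits)
  12 -> 1111111111110 (13 bits)
Total length = 9 + 8 + 13 = 30 bits.

Unary([8, 7, 12]) = 111111110111111101111111111110 (30 bits)


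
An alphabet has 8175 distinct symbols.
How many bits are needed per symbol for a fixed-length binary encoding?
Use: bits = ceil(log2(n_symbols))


log2(8175) = 12.997
Bracket: 2^12 = 4096 < 8175 <= 2^13 = 8192
So ceil(log2(8175)) = 13

bits = ceil(log2(8175)) = ceil(12.997) = 13 bits


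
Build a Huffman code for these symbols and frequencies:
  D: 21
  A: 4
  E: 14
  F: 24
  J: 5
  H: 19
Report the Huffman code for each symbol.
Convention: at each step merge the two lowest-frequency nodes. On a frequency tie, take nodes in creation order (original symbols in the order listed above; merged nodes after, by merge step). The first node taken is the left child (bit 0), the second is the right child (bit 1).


Huffman tree construction:
Step 1: Merge A(4) + J(5) = 9
Step 2: Merge (A+J)(9) + E(14) = 23
Step 3: Merge H(19) + D(21) = 40
Step 4: Merge ((A+J)+E)(23) + F(24) = 47
Step 5: Merge (H+D)(40) + (((A+J)+E)+F)(47) = 87
Read each symbol's code off the tree from the root (left child = 0, right child = 1).

Codes:
  D: 01 (length 2)
  A: 1000 (length 4)
  E: 101 (length 3)
  F: 11 (length 2)
  J: 1001 (length 4)
  H: 00 (length 2)
Average code length: 206/87 = 2.3678 bits/symbol


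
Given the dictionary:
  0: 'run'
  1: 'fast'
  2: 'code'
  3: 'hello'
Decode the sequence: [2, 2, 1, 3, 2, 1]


Look up each index in the dictionary:
  2 -> 'code'
  2 -> 'code'
  1 -> 'fast'
  3 -> 'hello'
  2 -> 'code'
  1 -> 'fast'

Decoded: "code code fast hello code fast"


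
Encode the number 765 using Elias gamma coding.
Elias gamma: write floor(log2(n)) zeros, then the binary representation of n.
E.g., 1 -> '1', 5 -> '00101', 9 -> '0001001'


num_bits = floor(log2(765)) + 1 = 10
leading_zeros = num_bits - 1 = 9
binary(765) = 1011111101

Elias gamma(765) = '000000000' + '1011111101' = 0000000001011111101 (19 bits)


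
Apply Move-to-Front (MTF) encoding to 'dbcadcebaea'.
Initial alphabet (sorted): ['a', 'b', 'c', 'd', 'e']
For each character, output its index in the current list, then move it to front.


MTF encoding:
'd': index 3 in ['a', 'b', 'c', 'd', 'e'] -> ['d', 'a', 'b', 'c', 'e']
'b': index 2 in ['d', 'a', 'b', 'c', 'e'] -> ['b', 'd', 'a', 'c', 'e']
'c': index 3 in ['b', 'd', 'a', 'c', 'e'] -> ['c', 'b', 'd', 'a', 'e']
'a': index 3 in ['c', 'b', 'd', 'a', 'e'] -> ['a', 'c', 'b', 'd', 'e']
'd': index 3 in ['a', 'c', 'b', 'd', 'e'] -> ['d', 'a', 'c', 'b', 'e']
'c': index 2 in ['d', 'a', 'c', 'b', 'e'] -> ['c', 'd', 'a', 'b', 'e']
'e': index 4 in ['c', 'd', 'a', 'b', 'e'] -> ['e', 'c', 'd', 'a', 'b']
'b': index 4 in ['e', 'c', 'd', 'a', 'b'] -> ['b', 'e', 'c', 'd', 'a']
'a': index 4 in ['b', 'e', 'c', 'd', 'a'] -> ['a', 'b', 'e', 'c', 'd']
'e': index 2 in ['a', 'b', 'e', 'c', 'd'] -> ['e', 'a', 'b', 'c', 'd']
'a': index 1 in ['e', 'a', 'b', 'c', 'd'] -> ['a', 'e', 'b', 'c', 'd']


Output: [3, 2, 3, 3, 3, 2, 4, 4, 4, 2, 1]


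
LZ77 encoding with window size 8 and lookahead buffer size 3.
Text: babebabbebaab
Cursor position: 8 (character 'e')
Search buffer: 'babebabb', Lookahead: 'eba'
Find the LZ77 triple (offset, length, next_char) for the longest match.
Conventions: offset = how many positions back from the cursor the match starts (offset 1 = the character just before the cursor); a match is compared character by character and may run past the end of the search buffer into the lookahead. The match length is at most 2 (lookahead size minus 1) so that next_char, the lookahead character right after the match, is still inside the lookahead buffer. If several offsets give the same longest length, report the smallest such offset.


Try each offset into the search buffer:
  offset=1 (pos 7, char 'b'): match length 0
  offset=2 (pos 6, char 'b'): match length 0
  offset=3 (pos 5, char 'a'): match length 0
  offset=4 (pos 4, char 'b'): match length 0
  offset=5 (pos 3, char 'e'): match length 2
  offset=6 (pos 2, char 'b'): match length 0
  offset=7 (pos 1, char 'a'): match length 0
  offset=8 (pos 0, char 'b'): match length 0
Longest match has length 2 at offset 5.
next_char = character at position 8 + 2 = 10 -> 'a'

Best match: offset=5, length=2 (matching 'eb' starting at position 3)
LZ77 triple: (5, 2, 'a')


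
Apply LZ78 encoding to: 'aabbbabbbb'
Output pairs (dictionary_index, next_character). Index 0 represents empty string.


LZ78 encoding steps:
Dictionary: {0: ''}
Step 1: w='' (idx 0), next='a' -> output (0, 'a'), add 'a' as idx 1
Step 2: w='a' (idx 1), next='b' -> output (1, 'b'), add 'ab' as idx 2
Step 3: w='' (idx 0), next='b' -> output (0, 'b'), add 'b' as idx 3
Step 4: w='b' (idx 3), next='a' -> output (3, 'a'), add 'ba' as idx 4
Step 5: w='b' (idx 3), next='b' -> output (3, 'b'), add 'bb' as idx 5
Step 6: w='bb' (idx 5), end of input -> output (5, '')


Encoded: [(0, 'a'), (1, 'b'), (0, 'b'), (3, 'a'), (3, 'b'), (5, '')]


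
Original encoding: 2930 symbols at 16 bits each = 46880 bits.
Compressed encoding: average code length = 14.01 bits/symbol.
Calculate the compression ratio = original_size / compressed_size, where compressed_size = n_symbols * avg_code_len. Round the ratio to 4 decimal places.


original_size = n_symbols * orig_bits = 2930 * 16 = 46880 bits
compressed_size = n_symbols * avg_code_len = 2930 * 14.01 = 41049.3 bits
ratio = original_size / compressed_size = 46880 / 41049.3 = 1.142

Compression ratio = 1.142


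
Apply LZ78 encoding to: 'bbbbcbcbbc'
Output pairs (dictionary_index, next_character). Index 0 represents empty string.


LZ78 encoding steps:
Dictionary: {0: ''}
Step 1: w='' (idx 0), next='b' -> output (0, 'b'), add 'b' as idx 1
Step 2: w='b' (idx 1), next='b' -> output (1, 'b'), add 'bb' as idx 2
Step 3: w='b' (idx 1), next='c' -> output (1, 'c'), add 'bc' as idx 3
Step 4: w='bc' (idx 3), next='b' -> output (3, 'b'), add 'bcb' as idx 4
Step 5: w='bc' (idx 3), end of input -> output (3, '')


Encoded: [(0, 'b'), (1, 'b'), (1, 'c'), (3, 'b'), (3, '')]
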